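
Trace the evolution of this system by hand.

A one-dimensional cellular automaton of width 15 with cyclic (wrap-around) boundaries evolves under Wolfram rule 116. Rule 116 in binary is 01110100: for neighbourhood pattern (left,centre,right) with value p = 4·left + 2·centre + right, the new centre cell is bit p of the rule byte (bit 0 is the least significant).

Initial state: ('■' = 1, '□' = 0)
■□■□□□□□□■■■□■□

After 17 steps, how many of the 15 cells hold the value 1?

2

0) ■□■□□□□□□■■■□■□
1) ■■■■□□□□□□□■■■■
2) □□□■■□□□□□□□□□□
3) □□□□■■□□□□□□□□□
4) □□□□□■■□□□□□□□□
5) □□□□□□■■□□□□□□□
6) □□□□□□□■■□□□□□□
7) □□□□□□□□■■□□□□□
8) □□□□□□□□□■■□□□□
9) □□□□□□□□□□■■□□□
10) □□□□□□□□□□□■■□□
11) □□□□□□□□□□□□■■□
12) □□□□□□□□□□□□□■■
13) ■□□□□□□□□□□□□□■
14) ■■□□□□□□□□□□□□□
15) □■■□□□□□□□□□□□□
16) □□■■□□□□□□□□□□□
17) □□□■■□□□□□□□□□□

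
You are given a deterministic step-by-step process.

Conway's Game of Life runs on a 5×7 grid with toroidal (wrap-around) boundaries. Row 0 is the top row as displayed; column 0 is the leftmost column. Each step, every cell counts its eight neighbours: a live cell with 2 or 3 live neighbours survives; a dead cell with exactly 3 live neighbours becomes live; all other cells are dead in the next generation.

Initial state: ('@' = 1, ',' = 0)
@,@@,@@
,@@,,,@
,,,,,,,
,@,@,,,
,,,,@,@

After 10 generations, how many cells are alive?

2

step 0: @,@@,@@
,@@,,,@
,,,,,,,
,@,@,,,
,,,,@,@
step 1: ,,@@@,,
,@@@,@@
@@,,,,,
,,,,,,,
,@,,@,@
step 2: ,,,,,,@
,,,,,@@
@@,,,,@
,@,,,,,
,,@,@@,
step 3: ,,,,@,@
,,,,,@,
,@,,,@@
,@@,,@@
,,,,,@,
step 4: ,,,,@,@
@,,,@,,
,@@,@,,
,@@,@,,
@,,,@,,
step 5: @,,@@,@
@@,,@,,
@,@,@@,
@,@,@@,
@@,,@,,
step 6: ,,@@@,@
,,@,,,,
@,@,,,,
@,@,,,,
,,@,,,,
step 7: ,@@,,,,
,,@,,,,
,,@@,,,
,,@@,,,
,,@,,,,
step 8: ,@@@,,,
,,,,,,,
,@,,,,,
,@,,,,,
,,,,,,,
step 9: ,,@,,,,
,@,,,,,
,,,,,,,
,,,,,,,
,@,,,,,
step 10: ,@@,,,,
,,,,,,,
,,,,,,,
,,,,,,,
,,,,,,,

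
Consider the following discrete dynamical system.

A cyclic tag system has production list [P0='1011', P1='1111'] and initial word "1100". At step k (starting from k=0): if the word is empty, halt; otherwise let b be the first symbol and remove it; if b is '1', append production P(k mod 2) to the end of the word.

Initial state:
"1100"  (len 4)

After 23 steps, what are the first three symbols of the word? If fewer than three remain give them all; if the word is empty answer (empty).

step 0: "1100"  (len 4)
step 1: "1001011"  (len 7)
step 2: "0010111111"  (len 10)
step 3: "010111111"  (len 9)
step 4: "10111111"  (len 8)
step 5: "01111111011"  (len 11)
step 6: "1111111011"  (len 10)
step 7: "1111110111011"  (len 13)
step 8: "1111101110111111"  (len 16)
step 9: "1111011101111111011"  (len 19)
step 10: "1110111011111110111111"  (len 22)
step 11: "1101110111111101111111011"  (len 25)
step 12: "1011101111111011111110111111"  (len 28)
step 13: "0111011111110111111101111111011"  (len 31)
step 14: "111011111110111111101111111011"  (len 30)
step 15: "110111111101111111011111110111011"  (len 33)
step 16: "101111111011111110111111101110111111"  (len 36)
step 17: "011111110111111101111111011101111111011"  (len 39)
step 18: "11111110111111101111111011101111111011"  (len 38)
step 19: "11111101111111011111110111011111110111011"  (len 41)
step 20: "11111011111110111111101110111111101110111111"  (len 44)
step 21: "11110111111101111111011101111111011101111111011"  (len 47)
step 22: "11101111111011111110111011111110111011111110111111"  (len 50)
step 23: "11011111110111111101110111111101110111111101111111011"  (len 53)

110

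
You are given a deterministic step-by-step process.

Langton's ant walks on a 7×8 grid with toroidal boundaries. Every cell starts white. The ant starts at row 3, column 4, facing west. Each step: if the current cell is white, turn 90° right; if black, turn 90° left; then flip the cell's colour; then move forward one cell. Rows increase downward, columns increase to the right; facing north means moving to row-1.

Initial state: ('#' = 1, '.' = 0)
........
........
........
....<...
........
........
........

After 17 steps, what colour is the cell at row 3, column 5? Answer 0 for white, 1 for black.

[0] ........
........
........
....<...
........
........
........
[1] ........
........
....^...
....#...
........
........
........
[2] ........
........
....#>..
....#...
........
........
........
[3] ........
........
....##..
....#v..
........
........
........
[4] ........
........
....##..
....<#..
........
........
........
[5] ........
........
....##..
.....#..
....v...
........
........
[6] ........
........
....##..
.....#..
...<#...
........
........
[7] ........
........
....##..
...^.#..
...##...
........
........
[8] ........
........
....##..
...#>#..
...##...
........
........
[9] ........
........
....##..
...###..
...#v...
........
........
[10] ........
........
....##..
...###..
...#.>..
........
........
[11] ........
........
....##..
...###..
...#.#..
.....v..
........
[12] ........
........
....##..
...###..
...#.#..
....<#..
........
[13] ........
........
....##..
...###..
...#^#..
....##..
........
[14] ........
........
....##..
...###..
...##>..
....##..
........
[15] ........
........
....##..
...##^..
...##...
....##..
........
[16] ........
........
....##..
...#<...
...##...
....##..
........
[17] ........
........
....##..
...#....
...#v...
....##..
........

0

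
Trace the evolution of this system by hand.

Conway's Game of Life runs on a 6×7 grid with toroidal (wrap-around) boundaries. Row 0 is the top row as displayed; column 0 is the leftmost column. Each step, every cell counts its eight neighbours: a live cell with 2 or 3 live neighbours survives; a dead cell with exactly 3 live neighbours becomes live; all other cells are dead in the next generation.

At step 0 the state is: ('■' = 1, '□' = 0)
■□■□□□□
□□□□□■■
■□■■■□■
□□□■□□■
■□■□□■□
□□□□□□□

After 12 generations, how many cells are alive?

10

t=0: ■□■□□□□
□□□□□■■
■□■■■□■
□□□■□□■
■□■□□■□
□□□□□□□
t=1: □□□□□□■
□□■□■■□
■□■■■□□
□□□□□□□
□□□□□□■
□□□□□□■
t=2: □□□□□□■
□■■□■■■
□■■□■■□
□□□■□□□
□□□□□□□
■□□□□■■
t=3: □■□□■□□
□■■□■□■
■■□□□□■
□□■■■□□
□□□□□□■
■□□□□■■
t=4: □■■■■□□
□□■■□□■
□□□□■□■
□■■■□■■
■□□■■□■
■□□□□■■
t=5: □■□□■□□
■■□□□□□
□■□□■□■
□■■□□□□
□□□■□□□
□□□□□□□
t=6: ■■□□□□□
□■■□□■□
□□□□□□□
■■■■□□□
□□■□□□□
□□□□□□□
t=7: ■■■□□□□
■■■□□□□
■□□■□□□
□■■■□□□
□□■■□□□
□■□□□□□
t=8: □□□□□□□
□□□■□□■
■□□■□□□
□■□□■□□
□□□■□□□
■□□■□□□
t=9: □□□□□□□
□□□□□□□
■□■■■□□
□□■■■□□
□□■■■□□
□□□□□□□
t=10: □□□□□□□
□□□■□□□
□■■□■□□
□□□□□■□
□□■□■□□
□□□■□□□
t=11: □□□□□□□
□□■■□□□
□□■■■□□
□■■□■■□
□□□■■□□
□□□■□□□
t=12: □□■■□□□
□□■□■□□
□□□□□■□
□■□□□■□
□□□□□■□
□□□■■□□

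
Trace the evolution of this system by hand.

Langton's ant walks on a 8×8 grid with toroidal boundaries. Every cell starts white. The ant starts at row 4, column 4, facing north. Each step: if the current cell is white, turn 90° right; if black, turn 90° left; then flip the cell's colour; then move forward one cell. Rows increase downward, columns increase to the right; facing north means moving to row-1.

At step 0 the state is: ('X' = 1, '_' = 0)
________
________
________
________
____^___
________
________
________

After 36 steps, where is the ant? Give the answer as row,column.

k=0  ________
________
________
________
____^___
________
________
________
k=1  ________
________
________
________
____X>__
________
________
________
k=2  ________
________
________
________
____XX__
_____v__
________
________
k=3  ________
________
________
________
____XX__
____<X__
________
________
k=4  ________
________
________
________
____^X__
____XX__
________
________
k=5  ________
________
________
________
___<_X__
____XX__
________
________
k=6  ________
________
________
___^____
___X_X__
____XX__
________
________
k=7  ________
________
________
___X>___
___X_X__
____XX__
________
________
k=8  ________
________
________
___XX___
___XvX__
____XX__
________
________
k=9  ________
________
________
___XX___
___<XX__
____XX__
________
________
k=10  ________
________
________
___XX___
____XX__
___vXX__
________
________
k=11  ________
________
________
___XX___
____XX__
__<XXX__
________
________
k=12  ________
________
________
___XX___
__^_XX__
__XXXX__
________
________
k=13  ________
________
________
___XX___
__X>XX__
__XXXX__
________
________
k=14  ________
________
________
___XX___
__XXXX__
__XvXX__
________
________
k=15  ________
________
________
___XX___
__XXXX__
__X_>X__
________
________
k=16  ________
________
________
___XX___
__XX^X__
__X__X__
________
________
k=17  ________
________
________
___XX___
__X<_X__
__X__X__
________
________
k=18  ________
________
________
___XX___
__X__X__
__Xv_X__
________
________
k=19  ________
________
________
___XX___
__X__X__
__<X_X__
________
________
k=20  ________
________
________
___XX___
__X__X__
___X_X__
__v_____
________
k=21  ________
________
________
___XX___
__X__X__
___X_X__
_<X_____
________
k=22  ________
________
________
___XX___
__X__X__
_^_X_X__
_XX_____
________
k=23  ________
________
________
___XX___
__X__X__
_X>X_X__
_XX_____
________
k=24  ________
________
________
___XX___
__X__X__
_XXX_X__
_Xv_____
________
k=25  ________
________
________
___XX___
__X__X__
_XXX_X__
_X_>____
________
k=26  ________
________
________
___XX___
__X__X__
_XXX_X__
_X_X____
___v____
k=27  ________
________
________
___XX___
__X__X__
_XXX_X__
_X_X____
__<X____
k=28  ________
________
________
___XX___
__X__X__
_XXX_X__
_X^X____
__XX____
k=29  ________
________
________
___XX___
__X__X__
_XXX_X__
_XX>____
__XX____
k=30  ________
________
________
___XX___
__X__X__
_XX^_X__
_XX_____
__XX____
k=31  ________
________
________
___XX___
__X__X__
_X<__X__
_XX_____
__XX____
k=32  ________
________
________
___XX___
__X__X__
_X___X__
_Xv_____
__XX____
k=33  ________
________
________
___XX___
__X__X__
_X___X__
_X_>____
__XX____
k=34  ________
________
________
___XX___
__X__X__
_X___X__
_X_X____
__Xv____
k=35  ________
________
________
___XX___
__X__X__
_X___X__
_X_X____
__X_>___
k=36  ____v___
________
________
___XX___
__X__X__
_X___X__
_X_X____
__X_X___

0,4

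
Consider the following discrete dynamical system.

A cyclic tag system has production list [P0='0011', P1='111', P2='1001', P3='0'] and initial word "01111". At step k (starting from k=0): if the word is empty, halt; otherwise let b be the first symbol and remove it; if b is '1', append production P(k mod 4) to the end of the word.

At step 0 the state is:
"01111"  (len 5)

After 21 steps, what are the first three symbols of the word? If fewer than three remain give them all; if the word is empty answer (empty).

001

0) "01111"  (len 5)
1) "1111"  (len 4)
2) "111111"  (len 6)
3) "111111001"  (len 9)
4) "111110010"  (len 9)
5) "111100100011"  (len 12)
6) "11100100011111"  (len 14)
7) "11001000111111001"  (len 17)
8) "10010001111110010"  (len 17)
9) "00100011111100100011"  (len 20)
10) "0100011111100100011"  (len 19)
11) "100011111100100011"  (len 18)
12) "000111111001000110"  (len 18)
13) "00111111001000110"  (len 17)
14) "0111111001000110"  (len 16)
15) "111111001000110"  (len 15)
16) "111110010001100"  (len 15)
17) "111100100011000011"  (len 18)
18) "11100100011000011111"  (len 20)
19) "11001000110000111111001"  (len 23)
20) "10010001100001111110010"  (len 23)
21) "00100011000011111100100011"  (len 26)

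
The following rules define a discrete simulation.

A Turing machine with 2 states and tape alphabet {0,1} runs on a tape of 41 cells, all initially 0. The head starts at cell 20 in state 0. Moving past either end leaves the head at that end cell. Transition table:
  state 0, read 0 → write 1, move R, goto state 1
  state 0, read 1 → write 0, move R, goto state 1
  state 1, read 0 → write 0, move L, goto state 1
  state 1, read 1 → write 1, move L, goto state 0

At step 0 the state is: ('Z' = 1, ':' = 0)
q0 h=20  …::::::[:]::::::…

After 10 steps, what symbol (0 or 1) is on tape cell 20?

1

0) q0 h=20  …::::::[:]::::::…
1) q1 h=21  …:::::Z[:]::::::…
2) q1 h=20  …::::::[Z]::::::…
3) q0 h=19  …::::::[:]Z:::::…
4) q1 h=20  …:::::Z[Z]::::::…
5) q0 h=19  …::::::[Z]Z:::::…
6) q1 h=20  …::::::[Z]::::::…
7) q0 h=19  …::::::[:]Z:::::…
8) q1 h=20  …:::::Z[Z]::::::…
9) q0 h=19  …::::::[Z]Z:::::…
10) q1 h=20  …::::::[Z]::::::…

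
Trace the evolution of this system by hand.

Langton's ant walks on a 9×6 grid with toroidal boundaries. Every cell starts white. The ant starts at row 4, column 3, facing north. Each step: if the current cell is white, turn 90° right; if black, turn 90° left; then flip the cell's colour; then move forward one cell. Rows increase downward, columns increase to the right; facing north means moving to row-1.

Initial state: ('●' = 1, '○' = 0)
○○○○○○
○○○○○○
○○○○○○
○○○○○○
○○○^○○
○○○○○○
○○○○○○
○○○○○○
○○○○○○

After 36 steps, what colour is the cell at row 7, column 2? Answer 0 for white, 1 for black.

t=0: ○○○○○○
○○○○○○
○○○○○○
○○○○○○
○○○^○○
○○○○○○
○○○○○○
○○○○○○
○○○○○○
t=1: ○○○○○○
○○○○○○
○○○○○○
○○○○○○
○○○●>○
○○○○○○
○○○○○○
○○○○○○
○○○○○○
t=2: ○○○○○○
○○○○○○
○○○○○○
○○○○○○
○○○●●○
○○○○v○
○○○○○○
○○○○○○
○○○○○○
t=3: ○○○○○○
○○○○○○
○○○○○○
○○○○○○
○○○●●○
○○○<●○
○○○○○○
○○○○○○
○○○○○○
t=4: ○○○○○○
○○○○○○
○○○○○○
○○○○○○
○○○^●○
○○○●●○
○○○○○○
○○○○○○
○○○○○○
t=5: ○○○○○○
○○○○○○
○○○○○○
○○○○○○
○○<○●○
○○○●●○
○○○○○○
○○○○○○
○○○○○○
t=6: ○○○○○○
○○○○○○
○○○○○○
○○^○○○
○○●○●○
○○○●●○
○○○○○○
○○○○○○
○○○○○○
t=7: ○○○○○○
○○○○○○
○○○○○○
○○●>○○
○○●○●○
○○○●●○
○○○○○○
○○○○○○
○○○○○○
t=8: ○○○○○○
○○○○○○
○○○○○○
○○●●○○
○○●v●○
○○○●●○
○○○○○○
○○○○○○
○○○○○○
t=9: ○○○○○○
○○○○○○
○○○○○○
○○●●○○
○○<●●○
○○○●●○
○○○○○○
○○○○○○
○○○○○○
t=10: ○○○○○○
○○○○○○
○○○○○○
○○●●○○
○○○●●○
○○v●●○
○○○○○○
○○○○○○
○○○○○○
t=11: ○○○○○○
○○○○○○
○○○○○○
○○●●○○
○○○●●○
○<●●●○
○○○○○○
○○○○○○
○○○○○○
t=12: ○○○○○○
○○○○○○
○○○○○○
○○●●○○
○^○●●○
○●●●●○
○○○○○○
○○○○○○
○○○○○○
t=13: ○○○○○○
○○○○○○
○○○○○○
○○●●○○
○●>●●○
○●●●●○
○○○○○○
○○○○○○
○○○○○○
t=14: ○○○○○○
○○○○○○
○○○○○○
○○●●○○
○●●●●○
○●v●●○
○○○○○○
○○○○○○
○○○○○○
t=15: ○○○○○○
○○○○○○
○○○○○○
○○●●○○
○●●●●○
○●○>●○
○○○○○○
○○○○○○
○○○○○○
t=16: ○○○○○○
○○○○○○
○○○○○○
○○●●○○
○●●^●○
○●○○●○
○○○○○○
○○○○○○
○○○○○○
t=17: ○○○○○○
○○○○○○
○○○○○○
○○●●○○
○●<○●○
○●○○●○
○○○○○○
○○○○○○
○○○○○○
t=18: ○○○○○○
○○○○○○
○○○○○○
○○●●○○
○●○○●○
○●v○●○
○○○○○○
○○○○○○
○○○○○○
t=19: ○○○○○○
○○○○○○
○○○○○○
○○●●○○
○●○○●○
○<●○●○
○○○○○○
○○○○○○
○○○○○○
t=20: ○○○○○○
○○○○○○
○○○○○○
○○●●○○
○●○○●○
○○●○●○
○v○○○○
○○○○○○
○○○○○○
t=21: ○○○○○○
○○○○○○
○○○○○○
○○●●○○
○●○○●○
○○●○●○
<●○○○○
○○○○○○
○○○○○○
t=22: ○○○○○○
○○○○○○
○○○○○○
○○●●○○
○●○○●○
^○●○●○
●●○○○○
○○○○○○
○○○○○○
t=23: ○○○○○○
○○○○○○
○○○○○○
○○●●○○
○●○○●○
●>●○●○
●●○○○○
○○○○○○
○○○○○○
t=24: ○○○○○○
○○○○○○
○○○○○○
○○●●○○
○●○○●○
●●●○●○
●v○○○○
○○○○○○
○○○○○○
t=25: ○○○○○○
○○○○○○
○○○○○○
○○●●○○
○●○○●○
●●●○●○
●○>○○○
○○○○○○
○○○○○○
t=26: ○○○○○○
○○○○○○
○○○○○○
○○●●○○
○●○○●○
●●●○●○
●○●○○○
○○v○○○
○○○○○○
t=27: ○○○○○○
○○○○○○
○○○○○○
○○●●○○
○●○○●○
●●●○●○
●○●○○○
○<●○○○
○○○○○○
t=28: ○○○○○○
○○○○○○
○○○○○○
○○●●○○
○●○○●○
●●●○●○
●^●○○○
○●●○○○
○○○○○○
t=29: ○○○○○○
○○○○○○
○○○○○○
○○●●○○
○●○○●○
●●●○●○
●●>○○○
○●●○○○
○○○○○○
t=30: ○○○○○○
○○○○○○
○○○○○○
○○●●○○
○●○○●○
●●^○●○
●●○○○○
○●●○○○
○○○○○○
t=31: ○○○○○○
○○○○○○
○○○○○○
○○●●○○
○●○○●○
●<○○●○
●●○○○○
○●●○○○
○○○○○○
t=32: ○○○○○○
○○○○○○
○○○○○○
○○●●○○
○●○○●○
●○○○●○
●v○○○○
○●●○○○
○○○○○○
t=33: ○○○○○○
○○○○○○
○○○○○○
○○●●○○
○●○○●○
●○○○●○
●○>○○○
○●●○○○
○○○○○○
t=34: ○○○○○○
○○○○○○
○○○○○○
○○●●○○
○●○○●○
●○○○●○
●○●○○○
○●v○○○
○○○○○○
t=35: ○○○○○○
○○○○○○
○○○○○○
○○●●○○
○●○○●○
●○○○●○
●○●○○○
○●○>○○
○○○○○○
t=36: ○○○○○○
○○○○○○
○○○○○○
○○●●○○
○●○○●○
●○○○●○
●○●○○○
○●○●○○
○○○v○○

0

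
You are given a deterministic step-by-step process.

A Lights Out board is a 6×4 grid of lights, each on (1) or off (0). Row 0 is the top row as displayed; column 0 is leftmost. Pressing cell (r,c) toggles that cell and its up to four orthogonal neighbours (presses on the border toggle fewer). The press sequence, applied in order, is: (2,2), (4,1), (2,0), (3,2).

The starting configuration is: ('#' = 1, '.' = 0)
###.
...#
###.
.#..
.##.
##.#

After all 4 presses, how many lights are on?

16

[0] ###.
...#
###.
.#..
.##.
##.#
[1] ###.
..##
#..#
.##.
.##.
##.#
[2] ###.
..##
#..#
..#.
#...
#..#
[3] ###.
#.##
.#.#
#.#.
#...
#..#
[4] ###.
#.##
.###
##.#
#.#.
#..#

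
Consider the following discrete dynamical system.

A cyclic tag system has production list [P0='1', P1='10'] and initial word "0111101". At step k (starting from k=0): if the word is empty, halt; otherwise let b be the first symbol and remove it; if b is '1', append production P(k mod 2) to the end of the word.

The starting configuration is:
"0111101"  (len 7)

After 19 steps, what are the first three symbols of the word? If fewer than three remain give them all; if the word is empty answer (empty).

step 0: "0111101"  (len 7)
step 1: "111101"  (len 6)
step 2: "1110110"  (len 7)
step 3: "1101101"  (len 7)
step 4: "10110110"  (len 8)
step 5: "01101101"  (len 8)
step 6: "1101101"  (len 7)
step 7: "1011011"  (len 7)
step 8: "01101110"  (len 8)
step 9: "1101110"  (len 7)
step 10: "10111010"  (len 8)
step 11: "01110101"  (len 8)
step 12: "1110101"  (len 7)
step 13: "1101011"  (len 7)
step 14: "10101110"  (len 8)
step 15: "01011101"  (len 8)
step 16: "1011101"  (len 7)
step 17: "0111011"  (len 7)
step 18: "111011"  (len 6)
step 19: "110111"  (len 6)

110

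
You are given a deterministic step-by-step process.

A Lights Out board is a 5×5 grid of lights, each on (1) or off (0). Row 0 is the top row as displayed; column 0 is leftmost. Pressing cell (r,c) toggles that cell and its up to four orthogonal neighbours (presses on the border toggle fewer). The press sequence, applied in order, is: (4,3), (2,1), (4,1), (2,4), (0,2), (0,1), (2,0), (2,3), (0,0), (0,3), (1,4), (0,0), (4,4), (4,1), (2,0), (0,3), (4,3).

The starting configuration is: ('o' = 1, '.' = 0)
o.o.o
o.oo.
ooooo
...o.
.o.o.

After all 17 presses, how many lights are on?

9

t=0: o.o.o
o.oo.
ooooo
...o.
.o.o.
t=1: o.o.o
o.oo.
ooooo
.....
.oo.o
t=2: o.o.o
oooo.
...oo
.o...
.oo.o
t=3: o.o.o
oooo.
...oo
.....
o...o
t=4: o.o.o
ooooo
.....
....o
o...o
t=5: oo.oo
oo.oo
.....
....o
o...o
t=6: ..ooo
o..oo
.....
....o
o...o
t=7: ..ooo
...oo
oo...
o...o
o...o
t=8: ..ooo
....o
ooooo
o..oo
o...o
t=9: ooooo
o...o
ooooo
o..oo
o...o
t=10: oo...
o..oo
ooooo
o..oo
o...o
t=11: oo..o
o....
oooo.
o..oo
o...o
t=12: ....o
.....
oooo.
o..oo
o...o
t=13: ....o
.....
oooo.
o..o.
o..o.
t=14: ....o
.....
oooo.
oo.o.
.ooo.
t=15: ....o
o....
..oo.
.o.o.
.ooo.
t=16: ..oo.
o..o.
..oo.
.o.o.
.ooo.
t=17: ..oo.
o..o.
..oo.
.o...
.o..o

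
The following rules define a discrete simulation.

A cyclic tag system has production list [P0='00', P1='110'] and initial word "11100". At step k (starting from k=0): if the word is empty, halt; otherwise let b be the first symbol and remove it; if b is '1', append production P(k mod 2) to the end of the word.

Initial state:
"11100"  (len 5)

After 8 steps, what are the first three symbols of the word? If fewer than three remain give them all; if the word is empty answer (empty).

0) "11100"  (len 5)
1) "110000"  (len 6)
2) "10000110"  (len 8)
3) "000011000"  (len 9)
4) "00011000"  (len 8)
5) "0011000"  (len 7)
6) "011000"  (len 6)
7) "11000"  (len 5)
8) "1000110"  (len 7)

100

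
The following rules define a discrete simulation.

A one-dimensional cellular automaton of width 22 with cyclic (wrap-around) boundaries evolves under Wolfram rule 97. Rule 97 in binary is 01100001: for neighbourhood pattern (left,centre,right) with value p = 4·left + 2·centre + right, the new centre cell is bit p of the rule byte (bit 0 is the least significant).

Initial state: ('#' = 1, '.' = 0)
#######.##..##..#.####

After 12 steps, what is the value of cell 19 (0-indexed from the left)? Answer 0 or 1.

1

t=0: #######.##..##..#.####
t=1: ......##.#...#...#....
t=2: #####..##..#...#...###
t=3: ....#...#....#...#....
t=4: ###...#...##...#...###
t=5: ..#.#...#..#.#...#....
t=6: #..#..#.....#..#...###
t=7: #.......###......#....
t=8: ..#####...#.####...##.
t=9: #.....#.#..#...#.#..#.
t=10: ..###..#.....#..#....#
t=11: ....#....###......##..
t=12: ###...##...#.####..#.#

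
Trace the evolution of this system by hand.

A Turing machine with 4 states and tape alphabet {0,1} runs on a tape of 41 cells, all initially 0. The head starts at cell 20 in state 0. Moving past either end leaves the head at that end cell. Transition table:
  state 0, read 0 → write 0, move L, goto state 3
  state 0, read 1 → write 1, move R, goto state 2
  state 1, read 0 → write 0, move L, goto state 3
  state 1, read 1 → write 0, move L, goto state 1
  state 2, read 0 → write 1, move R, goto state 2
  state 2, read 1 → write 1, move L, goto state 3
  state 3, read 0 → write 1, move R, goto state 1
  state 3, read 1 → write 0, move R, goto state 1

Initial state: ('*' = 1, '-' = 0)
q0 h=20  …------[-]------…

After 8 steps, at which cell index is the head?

k=0  q0 h=20  …------[-]------…
k=1  q3 h=19  …------[-]------…
k=2  q1 h=20  …-----*[-]------…
k=3  q3 h=19  …------[*]------…
k=4  q1 h=20  …------[-]------…
k=5  q3 h=19  …------[-]------…
k=6  q1 h=20  …-----*[-]------…
k=7  q3 h=19  …------[*]------…
k=8  q1 h=20  …------[-]------…

20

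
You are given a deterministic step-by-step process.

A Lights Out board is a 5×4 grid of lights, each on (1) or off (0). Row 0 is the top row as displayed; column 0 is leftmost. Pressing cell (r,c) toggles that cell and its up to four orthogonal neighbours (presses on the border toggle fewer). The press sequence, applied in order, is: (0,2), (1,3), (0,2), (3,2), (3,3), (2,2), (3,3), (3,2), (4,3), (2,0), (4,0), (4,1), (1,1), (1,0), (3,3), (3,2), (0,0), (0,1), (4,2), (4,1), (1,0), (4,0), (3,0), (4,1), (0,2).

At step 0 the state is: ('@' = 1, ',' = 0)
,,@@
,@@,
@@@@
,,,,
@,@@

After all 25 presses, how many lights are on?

[0] ,,@@
,@@,
@@@@
,,,,
@,@@
[1] ,@,,
,@,,
@@@@
,,,,
@,@@
[2] ,@,@
,@@@
@@@,
,,,,
@,@@
[3] ,,@,
,@,@
@@@,
,,,,
@,@@
[4] ,,@,
,@,@
@@,,
,@@@
@,,@
[5] ,,@,
,@,@
@@,@
,@,,
@,,,
[6] ,,@,
,@@@
@,@,
,@@,
@,,,
[7] ,,@,
,@@@
@,@@
,@,@
@,,@
[8] ,,@,
,@@@
@,,@
,,@,
@,@@
[9] ,,@,
,@@@
@,,@
,,@@
@,,,
[10] ,,@,
@@@@
,@,@
@,@@
@,,,
[11] ,,@,
@@@@
,@,@
,,@@
,@,,
[12] ,,@,
@@@@
,@,@
,@@@
@,@,
[13] ,@@,
,,,@
,,,@
,@@@
@,@,
[14] @@@,
@@,@
@,,@
,@@@
@,@,
[15] @@@,
@@,@
@,,,
,@,,
@,@@
[16] @@@,
@@,@
@,@,
,,@@
@,,@
[17] ,,@,
,@,@
@,@,
,,@@
@,,@
[18] @@,,
,,,@
@,@,
,,@@
@,,@
[19] @@,,
,,,@
@,@,
,,,@
@@@,
[20] @@,,
,,,@
@,@,
,@,@
,,,,
[21] ,@,,
@@,@
,,@,
,@,@
,,,,
[22] ,@,,
@@,@
,,@,
@@,@
@@,,
[23] ,@,,
@@,@
@,@,
,,,@
,@,,
[24] ,@,,
@@,@
@,@,
,@,@
@,@,
[25] ,,@@
@@@@
@,@,
,@,@
@,@,

12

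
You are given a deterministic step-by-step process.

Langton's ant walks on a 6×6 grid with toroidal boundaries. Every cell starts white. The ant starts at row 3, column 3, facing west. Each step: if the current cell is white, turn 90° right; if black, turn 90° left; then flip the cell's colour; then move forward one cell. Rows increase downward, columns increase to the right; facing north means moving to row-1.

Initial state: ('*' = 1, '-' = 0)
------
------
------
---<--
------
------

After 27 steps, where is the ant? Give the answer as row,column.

5,0

step 0: ------
------
------
---<--
------
------
step 1: ------
------
---^--
---*--
------
------
step 2: ------
------
---*>-
---*--
------
------
step 3: ------
------
---**-
---*v-
------
------
step 4: ------
------
---**-
---<*-
------
------
step 5: ------
------
---**-
----*-
---v--
------
step 6: ------
------
---**-
----*-
--<*--
------
step 7: ------
------
---**-
--^-*-
--**--
------
step 8: ------
------
---**-
--*>*-
--**--
------
step 9: ------
------
---**-
--***-
--*v--
------
step 10: ------
------
---**-
--***-
--*->-
------
step 11: ------
------
---**-
--***-
--*-*-
----v-
step 12: ------
------
---**-
--***-
--*-*-
---<*-
step 13: ------
------
---**-
--***-
--*^*-
---**-
step 14: ------
------
---**-
--***-
--**>-
---**-
step 15: ------
------
---**-
--**^-
--**--
---**-
step 16: ------
------
---**-
--*<--
--**--
---**-
step 17: ------
------
---**-
--*---
--*v--
---**-
step 18: ------
------
---**-
--*---
--*->-
---**-
step 19: ------
------
---**-
--*---
--*-*-
---*v-
step 20: ------
------
---**-
--*---
--*-*-
---*->
step 21: -----v
------
---**-
--*---
--*-*-
---*-*
step 22: ----<*
------
---**-
--*---
--*-*-
---*-*
step 23: ----**
------
---**-
--*---
--*-*-
---*^*
step 24: ----**
------
---**-
--*---
--*-*-
---**>
step 25: ----**
------
---**-
--*---
--*-*^
---**-
step 26: ----**
------
---**-
--*---
>-*-**
---**-
step 27: ----**
------
---**-
--*---
*-*-**
v--**-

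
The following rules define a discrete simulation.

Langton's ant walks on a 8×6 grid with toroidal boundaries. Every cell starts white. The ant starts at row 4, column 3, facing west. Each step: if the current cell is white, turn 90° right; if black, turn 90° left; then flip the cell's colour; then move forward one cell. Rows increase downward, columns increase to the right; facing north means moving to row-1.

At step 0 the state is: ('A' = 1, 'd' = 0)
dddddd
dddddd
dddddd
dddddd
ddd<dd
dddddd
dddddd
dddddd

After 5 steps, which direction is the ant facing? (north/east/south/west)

south

t=0: dddddd
dddddd
dddddd
dddddd
ddd<dd
dddddd
dddddd
dddddd
t=1: dddddd
dddddd
dddddd
ddd^dd
dddAdd
dddddd
dddddd
dddddd
t=2: dddddd
dddddd
dddddd
dddA>d
dddAdd
dddddd
dddddd
dddddd
t=3: dddddd
dddddd
dddddd
dddAAd
dddAvd
dddddd
dddddd
dddddd
t=4: dddddd
dddddd
dddddd
dddAAd
ddd<Ad
dddddd
dddddd
dddddd
t=5: dddddd
dddddd
dddddd
dddAAd
ddddAd
dddvdd
dddddd
dddddd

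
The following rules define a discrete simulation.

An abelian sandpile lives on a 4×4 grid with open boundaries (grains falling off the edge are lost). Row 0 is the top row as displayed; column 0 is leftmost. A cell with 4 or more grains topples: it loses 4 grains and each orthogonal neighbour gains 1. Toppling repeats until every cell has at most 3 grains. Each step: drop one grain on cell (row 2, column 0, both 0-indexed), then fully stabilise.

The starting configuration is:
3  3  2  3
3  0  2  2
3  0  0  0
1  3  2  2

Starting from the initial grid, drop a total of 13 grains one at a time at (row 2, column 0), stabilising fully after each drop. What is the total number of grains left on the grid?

k=0  3  3  2  3
3  0  2  2
3  0  0  0
1  3  2  2
k=1  1  0  3  3
1  2  2  2
1  1  0  0
2  3  2  2
k=2  1  0  3  3
1  2  2  2
2  1  0  0
2  3  2  2
k=3  1  0  3  3
1  2  2  2
3  1  0  0
2  3  2  2
k=4  1  0  3  3
2  2  2  2
0  2  0  0
3  3  2  2
k=5  1  0  3  3
2  2  2  2
1  2  0  0
3  3  2  2
k=6  1  0  3  3
2  2  2  2
2  2  0  0
3  3  2  2
k=7  1  0  3  3
2  2  2  2
3  2  0  0
3  3  2  2
k=8  1  0  3  3
3  3  2  2
2  0  1  0
1  1  3  2
k=9  1  0  3  3
3  3  2  2
3  0  1  0
1  1  3  2
k=10  2  1  3  3
1  0  3  2
1  2  1  0
2  1  3  2
k=11  2  1  3  3
1  0  3  2
2  2  1  0
2  1  3  2
k=12  2  1  3  3
1  0  3  2
3  2  1  0
2  1  3  2
k=13  2  1  3  3
2  0  3  2
0  3  1  0
3  1  3  2

29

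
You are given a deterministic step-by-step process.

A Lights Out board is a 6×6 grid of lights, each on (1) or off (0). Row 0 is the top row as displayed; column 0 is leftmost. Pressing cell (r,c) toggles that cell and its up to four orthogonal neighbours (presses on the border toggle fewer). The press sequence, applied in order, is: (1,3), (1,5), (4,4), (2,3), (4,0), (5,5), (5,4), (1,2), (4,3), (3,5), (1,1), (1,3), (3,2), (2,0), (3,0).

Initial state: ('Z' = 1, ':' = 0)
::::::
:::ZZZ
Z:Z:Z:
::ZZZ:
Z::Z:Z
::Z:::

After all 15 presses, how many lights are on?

k=0  ::::::
:::ZZZ
Z:Z:Z:
::ZZZ:
Z::Z:Z
::Z:::
k=1  :::Z::
::Z::Z
Z:ZZZ:
::ZZZ:
Z::Z:Z
::Z:::
k=2  :::Z:Z
::Z:Z:
Z:ZZZZ
::ZZZ:
Z::Z:Z
::Z:::
k=3  :::Z:Z
::Z:Z:
Z:ZZZZ
::ZZ::
Z:::Z:
::Z:Z:
k=4  :::Z:Z
::ZZZ:
Z::::Z
::Z:::
Z:::Z:
::Z:Z:
k=5  :::Z:Z
::ZZZ:
Z::::Z
Z:Z:::
:Z::Z:
Z:Z:Z:
k=6  :::Z:Z
::ZZZ:
Z::::Z
Z:Z:::
:Z::ZZ
Z:Z::Z
k=7  :::Z:Z
::ZZZ:
Z::::Z
Z:Z:::
:Z:::Z
Z:ZZZ:
k=8  ::ZZ:Z
:Z::Z:
Z:Z::Z
Z:Z:::
:Z:::Z
Z:ZZZ:
k=9  ::ZZ:Z
:Z::Z:
Z:Z::Z
Z:ZZ::
:ZZZZZ
Z:Z:Z:
k=10  ::ZZ:Z
:Z::Z:
Z:Z:::
Z:ZZZZ
:ZZZZ:
Z:Z:Z:
k=11  :ZZZ:Z
Z:Z:Z:
ZZZ:::
Z:ZZZZ
:ZZZZ:
Z:Z:Z:
k=12  :ZZ::Z
Z::Z::
ZZZZ::
Z:ZZZZ
:ZZZZ:
Z:Z:Z:
k=13  :ZZ::Z
Z::Z::
ZZ:Z::
ZZ::ZZ
:Z:ZZ:
Z:Z:Z:
k=14  :ZZ::Z
:::Z::
:::Z::
:Z::ZZ
:Z:ZZ:
Z:Z:Z:
k=15  :ZZ::Z
:::Z::
Z::Z::
Z:::ZZ
ZZ:ZZ:
Z:Z:Z:

16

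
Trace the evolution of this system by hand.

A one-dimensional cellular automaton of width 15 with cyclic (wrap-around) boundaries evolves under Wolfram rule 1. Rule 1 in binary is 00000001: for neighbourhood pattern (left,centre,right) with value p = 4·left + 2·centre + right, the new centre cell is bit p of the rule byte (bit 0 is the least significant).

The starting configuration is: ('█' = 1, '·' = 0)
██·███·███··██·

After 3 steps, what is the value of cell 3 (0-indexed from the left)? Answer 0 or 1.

k=0  ██·███·███··██·
k=1  ···············
k=2  ███████████████
k=3  ···············

0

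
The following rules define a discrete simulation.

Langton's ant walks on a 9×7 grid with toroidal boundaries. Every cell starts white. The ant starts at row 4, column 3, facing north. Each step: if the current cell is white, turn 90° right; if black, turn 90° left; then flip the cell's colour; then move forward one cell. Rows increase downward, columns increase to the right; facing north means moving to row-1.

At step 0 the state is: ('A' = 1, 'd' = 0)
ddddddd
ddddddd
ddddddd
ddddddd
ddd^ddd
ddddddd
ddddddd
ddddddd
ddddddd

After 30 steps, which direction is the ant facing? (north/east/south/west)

north

k=0  ddddddd
ddddddd
ddddddd
ddddddd
ddd^ddd
ddddddd
ddddddd
ddddddd
ddddddd
k=1  ddddddd
ddddddd
ddddddd
ddddddd
dddA>dd
ddddddd
ddddddd
ddddddd
ddddddd
k=2  ddddddd
ddddddd
ddddddd
ddddddd
dddAAdd
ddddvdd
ddddddd
ddddddd
ddddddd
k=3  ddddddd
ddddddd
ddddddd
ddddddd
dddAAdd
ddd<Add
ddddddd
ddddddd
ddddddd
k=4  ddddddd
ddddddd
ddddddd
ddddddd
ddd^Add
dddAAdd
ddddddd
ddddddd
ddddddd
k=5  ddddddd
ddddddd
ddddddd
ddddddd
dd<dAdd
dddAAdd
ddddddd
ddddddd
ddddddd
k=6  ddddddd
ddddddd
ddddddd
dd^dddd
ddAdAdd
dddAAdd
ddddddd
ddddddd
ddddddd
k=7  ddddddd
ddddddd
ddddddd
ddA>ddd
ddAdAdd
dddAAdd
ddddddd
ddddddd
ddddddd
k=8  ddddddd
ddddddd
ddddddd
ddAAddd
ddAvAdd
dddAAdd
ddddddd
ddddddd
ddddddd
k=9  ddddddd
ddddddd
ddddddd
ddAAddd
dd<AAdd
dddAAdd
ddddddd
ddddddd
ddddddd
k=10  ddddddd
ddddddd
ddddddd
ddAAddd
dddAAdd
ddvAAdd
ddddddd
ddddddd
ddddddd
k=11  ddddddd
ddddddd
ddddddd
ddAAddd
dddAAdd
d<AAAdd
ddddddd
ddddddd
ddddddd
k=12  ddddddd
ddddddd
ddddddd
ddAAddd
d^dAAdd
dAAAAdd
ddddddd
ddddddd
ddddddd
k=13  ddddddd
ddddddd
ddddddd
ddAAddd
dA>AAdd
dAAAAdd
ddddddd
ddddddd
ddddddd
k=14  ddddddd
ddddddd
ddddddd
ddAAddd
dAAAAdd
dAvAAdd
ddddddd
ddddddd
ddddddd
k=15  ddddddd
ddddddd
ddddddd
ddAAddd
dAAAAdd
dAd>Add
ddddddd
ddddddd
ddddddd
k=16  ddddddd
ddddddd
ddddddd
ddAAddd
dAA^Add
dAddAdd
ddddddd
ddddddd
ddddddd
k=17  ddddddd
ddddddd
ddddddd
ddAAddd
dA<dAdd
dAddAdd
ddddddd
ddddddd
ddddddd
k=18  ddddddd
ddddddd
ddddddd
ddAAddd
dAddAdd
dAvdAdd
ddddddd
ddddddd
ddddddd
k=19  ddddddd
ddddddd
ddddddd
ddAAddd
dAddAdd
d<AdAdd
ddddddd
ddddddd
ddddddd
k=20  ddddddd
ddddddd
ddddddd
ddAAddd
dAddAdd
ddAdAdd
dvddddd
ddddddd
ddddddd
k=21  ddddddd
ddddddd
ddddddd
ddAAddd
dAddAdd
ddAdAdd
<Addddd
ddddddd
ddddddd
k=22  ddddddd
ddddddd
ddddddd
ddAAddd
dAddAdd
^dAdAdd
AAddddd
ddddddd
ddddddd
k=23  ddddddd
ddddddd
ddddddd
ddAAddd
dAddAdd
A>AdAdd
AAddddd
ddddddd
ddddddd
k=24  ddddddd
ddddddd
ddddddd
ddAAddd
dAddAdd
AAAdAdd
Avddddd
ddddddd
ddddddd
k=25  ddddddd
ddddddd
ddddddd
ddAAddd
dAddAdd
AAAdAdd
Ad>dddd
ddddddd
ddddddd
k=26  ddddddd
ddddddd
ddddddd
ddAAddd
dAddAdd
AAAdAdd
AdAdddd
ddvdddd
ddddddd
k=27  ddddddd
ddddddd
ddddddd
ddAAddd
dAddAdd
AAAdAdd
AdAdddd
d<Adddd
ddddddd
k=28  ddddddd
ddddddd
ddddddd
ddAAddd
dAddAdd
AAAdAdd
A^Adddd
dAAdddd
ddddddd
k=29  ddddddd
ddddddd
ddddddd
ddAAddd
dAddAdd
AAAdAdd
AA>dddd
dAAdddd
ddddddd
k=30  ddddddd
ddddddd
ddddddd
ddAAddd
dAddAdd
AA^dAdd
AAddddd
dAAdddd
ddddddd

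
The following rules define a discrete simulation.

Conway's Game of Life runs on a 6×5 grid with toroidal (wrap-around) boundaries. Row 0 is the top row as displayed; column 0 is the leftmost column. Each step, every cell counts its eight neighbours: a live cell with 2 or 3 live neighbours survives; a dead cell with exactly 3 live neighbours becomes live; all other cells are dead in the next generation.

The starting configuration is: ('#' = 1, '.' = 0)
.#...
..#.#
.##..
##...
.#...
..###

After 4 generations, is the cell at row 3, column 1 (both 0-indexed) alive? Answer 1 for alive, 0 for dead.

1

t=0: .#...
..#.#
.##..
##...
.#...
..###
t=1: ##..#
#.##.
..##.
#....
.#.##
####.
t=2: .....
#....
..##.
##...
...#.
.....
t=3: .....
.....
#.#.#
.#.##
.....
.....
t=4: .....
.....
###.#
.####
.....
.....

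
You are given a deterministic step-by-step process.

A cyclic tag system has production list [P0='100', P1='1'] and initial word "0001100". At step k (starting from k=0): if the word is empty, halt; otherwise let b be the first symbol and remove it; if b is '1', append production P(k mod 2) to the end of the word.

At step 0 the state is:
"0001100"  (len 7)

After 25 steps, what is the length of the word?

[0] "0001100"  (len 7)
[1] "001100"  (len 6)
[2] "01100"  (len 5)
[3] "1100"  (len 4)
[4] "1001"  (len 4)
[5] "001100"  (len 6)
[6] "01100"  (len 5)
[7] "1100"  (len 4)
[8] "1001"  (len 4)
[9] "001100"  (len 6)
[10] "01100"  (len 5)
[11] "1100"  (len 4)
[12] "1001"  (len 4)
[13] "001100"  (len 6)
[14] "01100"  (len 5)
[15] "1100"  (len 4)
[16] "1001"  (len 4)
[17] "001100"  (len 6)
[18] "01100"  (len 5)
[19] "1100"  (len 4)
[20] "1001"  (len 4)
[21] "001100"  (len 6)
[22] "01100"  (len 5)
[23] "1100"  (len 4)
[24] "1001"  (len 4)
[25] "001100"  (len 6)

6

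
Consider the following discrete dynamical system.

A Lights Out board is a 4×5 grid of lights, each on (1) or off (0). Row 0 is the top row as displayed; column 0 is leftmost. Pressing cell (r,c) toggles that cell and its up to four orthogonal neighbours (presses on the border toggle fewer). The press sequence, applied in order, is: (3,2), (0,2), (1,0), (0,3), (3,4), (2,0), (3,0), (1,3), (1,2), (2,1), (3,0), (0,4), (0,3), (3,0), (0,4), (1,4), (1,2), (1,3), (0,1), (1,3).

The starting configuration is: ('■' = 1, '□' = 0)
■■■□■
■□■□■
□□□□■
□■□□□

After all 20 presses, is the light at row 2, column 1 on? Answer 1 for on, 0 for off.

k=0  ■■■□■
■□■□■
□□□□■
□■□□□
k=1  ■■■□■
■□■□■
□□■□■
□□■■□
k=2  ■□□■■
■□□□■
□□■□■
□□■■□
k=3  □□□■■
□■□□■
■□■□■
□□■■□
k=4  □□■□□
□■□■■
■□■□■
□□■■□
k=5  □□■□□
□■□■■
■□■□□
□□■□■
k=6  □□■□□
■■□■■
□■■□□
■□■□■
k=7  □□■□□
■■□■■
■■■□□
□■■□■
k=8  □□■■□
■■■□□
■■■■□
□■■□■
k=9  □□□■□
■□□■□
■■□■□
□■■□■
k=10  □□□■□
■■□■□
□□■■□
□□■□■
k=11  □□□■□
■■□■□
■□■■□
■■■□■
k=12  □□□□■
■■□■■
■□■■□
■■■□■
k=13  □□■■□
■■□□■
■□■■□
■■■□■
k=14  □□■■□
■■□□■
□□■■□
□□■□■
k=15  □□■□■
■■□□□
□□■■□
□□■□■
k=16  □□■□□
■■□■■
□□■■■
□□■□■
k=17  □□□□□
■□■□■
□□□■■
□□■□■
k=18  □□□■□
■□□■□
□□□□■
□□■□■
k=19  ■■■■□
■■□■□
□□□□■
□□■□■
k=20  ■■■□□
■■■□■
□□□■■
□□■□■

0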